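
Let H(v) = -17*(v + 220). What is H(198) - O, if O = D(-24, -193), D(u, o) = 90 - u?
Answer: -7220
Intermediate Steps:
H(v) = -3740 - 17*v (H(v) = -17*(220 + v) = -3740 - 17*v)
O = 114 (O = 90 - 1*(-24) = 90 + 24 = 114)
H(198) - O = (-3740 - 17*198) - 1*114 = (-3740 - 3366) - 114 = -7106 - 114 = -7220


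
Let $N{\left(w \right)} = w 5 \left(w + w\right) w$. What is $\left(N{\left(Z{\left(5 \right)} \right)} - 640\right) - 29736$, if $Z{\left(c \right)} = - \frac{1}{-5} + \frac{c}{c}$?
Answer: $- \frac{758968}{25} \approx -30359.0$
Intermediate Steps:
$Z{\left(c \right)} = \frac{6}{5}$ ($Z{\left(c \right)} = \left(-1\right) \left(- \frac{1}{5}\right) + 1 = \frac{1}{5} + 1 = \frac{6}{5}$)
$N{\left(w \right)} = 10 w^{3}$ ($N{\left(w \right)} = w 5 \cdot 2 w w = w 10 w w = 10 w^{2} w = 10 w^{3}$)
$\left(N{\left(Z{\left(5 \right)} \right)} - 640\right) - 29736 = \left(10 \left(\frac{6}{5}\right)^{3} - 640\right) - 29736 = \left(10 \cdot \frac{216}{125} - 640\right) - 29736 = \left(\frac{432}{25} - 640\right) - 29736 = - \frac{15568}{25} - 29736 = - \frac{758968}{25}$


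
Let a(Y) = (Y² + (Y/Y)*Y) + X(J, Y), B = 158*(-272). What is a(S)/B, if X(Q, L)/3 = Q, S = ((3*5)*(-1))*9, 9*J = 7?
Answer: -54277/128928 ≈ -0.42099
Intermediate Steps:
B = -42976
J = 7/9 (J = (⅑)*7 = 7/9 ≈ 0.77778)
S = -135 (S = (15*(-1))*9 = -15*9 = -135)
X(Q, L) = 3*Q
a(Y) = 7/3 + Y + Y² (a(Y) = (Y² + (Y/Y)*Y) + 3*(7/9) = (Y² + 1*Y) + 7/3 = (Y² + Y) + 7/3 = (Y + Y²) + 7/3 = 7/3 + Y + Y²)
a(S)/B = (7/3 - 135 + (-135)²)/(-42976) = (7/3 - 135 + 18225)*(-1/42976) = (54277/3)*(-1/42976) = -54277/128928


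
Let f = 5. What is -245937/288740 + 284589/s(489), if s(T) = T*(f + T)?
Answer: 3793701753/11624961140 ≈ 0.32634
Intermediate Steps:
s(T) = T*(5 + T)
-245937/288740 + 284589/s(489) = -245937/288740 + 284589/((489*(5 + 489))) = -245937*1/288740 + 284589/((489*494)) = -245937/288740 + 284589/241566 = -245937/288740 + 284589*(1/241566) = -245937/288740 + 94863/80522 = 3793701753/11624961140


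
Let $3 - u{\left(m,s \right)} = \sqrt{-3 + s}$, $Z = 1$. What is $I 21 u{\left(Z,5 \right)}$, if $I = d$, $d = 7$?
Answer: $441 - 147 \sqrt{2} \approx 233.11$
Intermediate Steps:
$I = 7$
$u{\left(m,s \right)} = 3 - \sqrt{-3 + s}$
$I 21 u{\left(Z,5 \right)} = 7 \cdot 21 \left(3 - \sqrt{-3 + 5}\right) = 147 \left(3 - \sqrt{2}\right) = 441 - 147 \sqrt{2}$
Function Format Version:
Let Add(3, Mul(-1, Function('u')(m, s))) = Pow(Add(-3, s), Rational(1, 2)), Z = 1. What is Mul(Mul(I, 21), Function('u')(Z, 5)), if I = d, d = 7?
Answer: Add(441, Mul(-147, Pow(2, Rational(1, 2)))) ≈ 233.11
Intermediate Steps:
I = 7
Function('u')(m, s) = Add(3, Mul(-1, Pow(Add(-3, s), Rational(1, 2))))
Mul(Mul(I, 21), Function('u')(Z, 5)) = Mul(Mul(7, 21), Add(3, Mul(-1, Pow(Add(-3, 5), Rational(1, 2))))) = Mul(147, Add(3, Mul(-1, Pow(2, Rational(1, 2))))) = Add(441, Mul(-147, Pow(2, Rational(1, 2))))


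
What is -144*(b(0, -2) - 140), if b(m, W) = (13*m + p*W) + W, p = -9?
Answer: 17856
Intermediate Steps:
b(m, W) = -8*W + 13*m (b(m, W) = (13*m - 9*W) + W = (-9*W + 13*m) + W = -8*W + 13*m)
-144*(b(0, -2) - 140) = -144*((-8*(-2) + 13*0) - 140) = -144*((16 + 0) - 140) = -144*(16 - 140) = -144*(-124) = 17856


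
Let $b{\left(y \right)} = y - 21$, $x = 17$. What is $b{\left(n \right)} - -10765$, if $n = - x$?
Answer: $10727$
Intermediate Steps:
$n = -17$ ($n = \left(-1\right) 17 = -17$)
$b{\left(y \right)} = -21 + y$ ($b{\left(y \right)} = y - 21 = -21 + y$)
$b{\left(n \right)} - -10765 = \left(-21 - 17\right) - -10765 = -38 + 10765 = 10727$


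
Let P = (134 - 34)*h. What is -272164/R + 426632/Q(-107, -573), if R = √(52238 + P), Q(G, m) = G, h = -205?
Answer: -426632/107 - 136082*√31738/15869 ≈ -5514.9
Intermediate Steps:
P = -20500 (P = (134 - 34)*(-205) = 100*(-205) = -20500)
R = √31738 (R = √(52238 - 20500) = √31738 ≈ 178.15)
-272164/R + 426632/Q(-107, -573) = -272164*√31738/31738 + 426632/(-107) = -136082*√31738/15869 + 426632*(-1/107) = -136082*√31738/15869 - 426632/107 = -426632/107 - 136082*√31738/15869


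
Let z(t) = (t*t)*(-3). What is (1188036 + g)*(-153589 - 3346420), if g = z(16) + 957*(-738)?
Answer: -1683511329018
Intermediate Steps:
z(t) = -3*t**2 (z(t) = t**2*(-3) = -3*t**2)
g = -707034 (g = -3*16**2 + 957*(-738) = -3*256 - 706266 = -768 - 706266 = -707034)
(1188036 + g)*(-153589 - 3346420) = (1188036 - 707034)*(-153589 - 3346420) = 481002*(-3500009) = -1683511329018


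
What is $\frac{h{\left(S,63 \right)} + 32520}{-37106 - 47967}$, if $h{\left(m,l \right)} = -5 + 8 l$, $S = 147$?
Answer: $- \frac{33019}{85073} \approx -0.38813$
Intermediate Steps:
$\frac{h{\left(S,63 \right)} + 32520}{-37106 - 47967} = \frac{\left(-5 + 8 \cdot 63\right) + 32520}{-37106 - 47967} = \frac{\left(-5 + 504\right) + 32520}{-85073} = \left(499 + 32520\right) \left(- \frac{1}{85073}\right) = 33019 \left(- \frac{1}{85073}\right) = - \frac{33019}{85073}$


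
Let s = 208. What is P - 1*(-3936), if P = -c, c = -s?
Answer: 4144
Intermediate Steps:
c = -208 (c = -1*208 = -208)
P = 208 (P = -1*(-208) = 208)
P - 1*(-3936) = 208 - 1*(-3936) = 208 + 3936 = 4144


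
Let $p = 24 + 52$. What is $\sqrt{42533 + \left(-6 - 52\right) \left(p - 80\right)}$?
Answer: $\sqrt{42765} \approx 206.8$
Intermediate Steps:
$p = 76$
$\sqrt{42533 + \left(-6 - 52\right) \left(p - 80\right)} = \sqrt{42533 + \left(-6 - 52\right) \left(76 - 80\right)} = \sqrt{42533 + \left(-6 - 52\right) \left(-4\right)} = \sqrt{42533 - -232} = \sqrt{42533 + 232} = \sqrt{42765}$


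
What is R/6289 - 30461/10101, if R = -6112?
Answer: -253306541/63525189 ≈ -3.9875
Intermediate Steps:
R/6289 - 30461/10101 = -6112/6289 - 30461/10101 = -253306541/63525189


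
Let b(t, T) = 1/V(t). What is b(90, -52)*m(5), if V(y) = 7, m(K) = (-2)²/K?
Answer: 4/35 ≈ 0.11429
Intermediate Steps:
m(K) = 4/K
b(t, T) = ⅐ (b(t, T) = 1/7 = ⅐)
b(90, -52)*m(5) = (4/5)/7 = (4*(⅕))/7 = (⅐)*(⅘) = 4/35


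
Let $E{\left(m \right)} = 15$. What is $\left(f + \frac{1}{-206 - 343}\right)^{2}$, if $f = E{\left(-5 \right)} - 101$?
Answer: $\frac{2229256225}{301401} \approx 7396.3$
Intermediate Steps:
$f = -86$ ($f = 15 - 101 = -86$)
$\left(f + \frac{1}{-206 - 343}\right)^{2} = \left(-86 + \frac{1}{-206 - 343}\right)^{2} = \left(-86 + \frac{1}{-549}\right)^{2} = \left(-86 - \frac{1}{549}\right)^{2} = \left(- \frac{47215}{549}\right)^{2} = \frac{2229256225}{301401}$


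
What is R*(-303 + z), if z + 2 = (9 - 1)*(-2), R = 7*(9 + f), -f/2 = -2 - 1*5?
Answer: -51681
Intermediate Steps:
f = 14 (f = -2*(-2 - 1*5) = -2*(-2 - 5) = -2*(-7) = 14)
R = 161 (R = 7*(9 + 14) = 7*23 = 161)
z = -18 (z = -2 + (9 - 1)*(-2) = -2 + 8*(-2) = -2 - 16 = -18)
R*(-303 + z) = 161*(-303 - 18) = 161*(-321) = -51681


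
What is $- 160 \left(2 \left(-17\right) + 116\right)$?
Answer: $-13120$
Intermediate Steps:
$- 160 \left(2 \left(-17\right) + 116\right) = - 160 \left(-34 + 116\right) = \left(-160\right) 82 = -13120$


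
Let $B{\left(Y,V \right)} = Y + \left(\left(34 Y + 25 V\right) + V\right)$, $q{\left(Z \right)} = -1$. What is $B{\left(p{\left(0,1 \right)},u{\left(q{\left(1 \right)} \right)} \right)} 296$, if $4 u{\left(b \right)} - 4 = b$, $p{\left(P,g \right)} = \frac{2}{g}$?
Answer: $26492$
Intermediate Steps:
$u{\left(b \right)} = 1 + \frac{b}{4}$
$B{\left(Y,V \right)} = 26 V + 35 Y$ ($B{\left(Y,V \right)} = Y + \left(\left(25 V + 34 Y\right) + V\right) = Y + \left(26 V + 34 Y\right) = 26 V + 35 Y$)
$B{\left(p{\left(0,1 \right)},u{\left(q{\left(1 \right)} \right)} \right)} 296 = \left(26 \left(1 + \frac{1}{4} \left(-1\right)\right) + 35 \cdot \frac{2}{1}\right) 296 = \left(26 \left(1 - \frac{1}{4}\right) + 35 \cdot 2 \cdot 1\right) 296 = \left(26 \cdot \frac{3}{4} + 35 \cdot 2\right) 296 = \left(\frac{39}{2} + 70\right) 296 = \frac{179}{2} \cdot 296 = 26492$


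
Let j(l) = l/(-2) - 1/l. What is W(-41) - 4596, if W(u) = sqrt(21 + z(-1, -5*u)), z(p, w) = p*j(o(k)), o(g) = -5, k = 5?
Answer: -4596 + sqrt(1830)/10 ≈ -4591.7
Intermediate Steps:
j(l) = -1/l - l/2 (j(l) = l*(-1/2) - 1/l = -l/2 - 1/l = -1/l - l/2)
z(p, w) = 27*p/10 (z(p, w) = p*(-1/(-5) - 1/2*(-5)) = p*(-1*(-1/5) + 5/2) = p*(1/5 + 5/2) = p*(27/10) = 27*p/10)
W(u) = sqrt(1830)/10 (W(u) = sqrt(21 + (27/10)*(-1)) = sqrt(21 - 27/10) = sqrt(183/10) = sqrt(1830)/10)
W(-41) - 4596 = sqrt(1830)/10 - 4596 = -4596 + sqrt(1830)/10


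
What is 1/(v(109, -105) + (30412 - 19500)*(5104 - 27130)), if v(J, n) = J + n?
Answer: -1/240347708 ≈ -4.1606e-9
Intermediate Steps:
1/(v(109, -105) + (30412 - 19500)*(5104 - 27130)) = 1/((109 - 105) + (30412 - 19500)*(5104 - 27130)) = 1/(4 + 10912*(-22026)) = 1/(4 - 240347712) = 1/(-240347708) = -1/240347708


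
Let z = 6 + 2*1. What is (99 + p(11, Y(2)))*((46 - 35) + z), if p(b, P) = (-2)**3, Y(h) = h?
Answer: 1729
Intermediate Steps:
p(b, P) = -8
z = 8 (z = 6 + 2 = 8)
(99 + p(11, Y(2)))*((46 - 35) + z) = (99 - 8)*((46 - 35) + 8) = 91*(11 + 8) = 91*19 = 1729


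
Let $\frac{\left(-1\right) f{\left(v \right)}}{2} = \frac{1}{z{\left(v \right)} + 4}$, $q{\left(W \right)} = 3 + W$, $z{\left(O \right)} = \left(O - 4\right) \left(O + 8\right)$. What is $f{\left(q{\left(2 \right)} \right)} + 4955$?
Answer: $\frac{84233}{17} \approx 4954.9$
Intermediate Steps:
$z{\left(O \right)} = \left(-4 + O\right) \left(8 + O\right)$
$f{\left(v \right)} = - \frac{2}{-28 + v^{2} + 4 v}$ ($f{\left(v \right)} = - \frac{2}{\left(-32 + v^{2} + 4 v\right) + 4} = - \frac{2}{-28 + v^{2} + 4 v}$)
$f{\left(q{\left(2 \right)} \right)} + 4955 = - \frac{2}{-28 + \left(3 + 2\right)^{2} + 4 \left(3 + 2\right)} + 4955 = - \frac{2}{-28 + 5^{2} + 4 \cdot 5} + 4955 = - \frac{2}{-28 + 25 + 20} + 4955 = - \frac{2}{17} + 4955 = \frac{84233}{17}$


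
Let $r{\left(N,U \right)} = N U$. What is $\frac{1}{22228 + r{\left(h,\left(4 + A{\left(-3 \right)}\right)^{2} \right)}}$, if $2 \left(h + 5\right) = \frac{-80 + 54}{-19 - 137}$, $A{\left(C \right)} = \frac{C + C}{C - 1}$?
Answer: $\frac{48}{1059805} \approx 4.5291 \cdot 10^{-5}$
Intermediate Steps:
$A{\left(C \right)} = \frac{2 C}{-1 + C}$
$h = - \frac{59}{12}$ ($h = -5 + \frac{\left(-80 + 54\right) \frac{1}{-19 - 137}}{2} = -5 + \frac{\left(-26\right) \frac{1}{-156}}{2} = -5 + \frac{\left(-26\right) \left(- \frac{1}{156}\right)}{2} = -5 + \frac{1}{2} \cdot \frac{1}{6} = -5 + \frac{1}{12} = - \frac{59}{12} \approx -4.9167$)
$\frac{1}{22228 + r{\left(h,\left(4 + A{\left(-3 \right)}\right)^{2} \right)}} = \frac{1}{22228 - \frac{59 \left(4 + 2 \left(-3\right) \frac{1}{-1 - 3}\right)^{2}}{12}} = \frac{1}{22228 - \frac{59 \left(4 + 2 \left(-3\right) \frac{1}{-4}\right)^{2}}{12}} = \frac{1}{22228 - \frac{59 \left(4 + 2 \left(-3\right) \left(- \frac{1}{4}\right)\right)^{2}}{12}} = \frac{1}{22228 - \frac{59 \left(4 + \frac{3}{2}\right)^{2}}{12}} = \frac{1}{22228 - \frac{59 \left(\frac{11}{2}\right)^{2}}{12}} = \frac{1}{22228 - \frac{7139}{48}} = \frac{1}{\frac{1059805}{48}} = \frac{48}{1059805}$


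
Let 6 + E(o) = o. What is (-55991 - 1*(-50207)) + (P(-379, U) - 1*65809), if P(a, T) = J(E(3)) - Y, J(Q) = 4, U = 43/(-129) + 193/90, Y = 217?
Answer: -71806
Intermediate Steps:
E(o) = -6 + o
U = 163/90 (U = 43*(-1/129) + 193*(1/90) = -⅓ + 193/90 = 163/90 ≈ 1.8111)
P(a, T) = -213 (P(a, T) = 4 - 1*217 = 4 - 217 = -213)
(-55991 - 1*(-50207)) + (P(-379, U) - 1*65809) = (-55991 - 1*(-50207)) + (-213 - 1*65809) = (-55991 + 50207) + (-213 - 65809) = -5784 - 66022 = -71806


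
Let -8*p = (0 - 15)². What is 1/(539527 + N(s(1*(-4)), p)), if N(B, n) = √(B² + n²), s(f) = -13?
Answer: 34529728/18629720497215 - 8*√61441/18629720497215 ≈ 1.8534e-6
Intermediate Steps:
p = -225/8 (p = -(0 - 15)²/8 = -⅛*(-15)² = -⅛*225 = -225/8 ≈ -28.125)
1/(539527 + N(s(1*(-4)), p)) = 1/(539527 + √((-13)² + (-225/8)²)) = 1/(539527 + √(169 + 50625/64)) = 1/(539527 + √(61441/64)) = 1/(539527 + √61441/8)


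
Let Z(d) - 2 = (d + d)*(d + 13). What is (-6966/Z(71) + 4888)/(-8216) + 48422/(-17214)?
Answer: -1437466973099/421815643080 ≈ -3.4078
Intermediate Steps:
Z(d) = 2 + 2*d*(13 + d) (Z(d) = 2 + (d + d)*(d + 13) = 2 + (2*d)*(13 + d) = 2 + 2*d*(13 + d))
(-6966/Z(71) + 4888)/(-8216) + 48422/(-17214) = (-6966/(2 + 2*71² + 26*71) + 4888)/(-8216) + 48422/(-17214) = (-6966/(2 + 2*5041 + 1846) + 4888)*(-1/8216) + 48422*(-1/17214) = (-6966/(2 + 10082 + 1846) + 4888)*(-1/8216) - 24211/8607 = (-6966/11930 + 4888)*(-1/8216) - 24211/8607 = (-6966*1/11930 + 4888)*(-1/8216) - 24211/8607 = (-3483/5965 + 4888)*(-1/8216) - 24211/8607 = (29153437/5965)*(-1/8216) - 24211/8607 = -29153437/49008440 - 24211/8607 = -1437466973099/421815643080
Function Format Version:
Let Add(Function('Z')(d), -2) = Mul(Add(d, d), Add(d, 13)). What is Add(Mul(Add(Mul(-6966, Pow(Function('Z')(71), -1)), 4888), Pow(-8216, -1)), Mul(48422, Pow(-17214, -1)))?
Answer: Rational(-1437466973099, 421815643080) ≈ -3.4078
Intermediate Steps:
Function('Z')(d) = Add(2, Mul(2, d, Add(13, d))) (Function('Z')(d) = Add(2, Mul(Add(d, d), Add(d, 13))) = Add(2, Mul(Mul(2, d), Add(13, d))) = Add(2, Mul(2, d, Add(13, d))))
Add(Mul(Add(Mul(-6966, Pow(Function('Z')(71), -1)), 4888), Pow(-8216, -1)), Mul(48422, Pow(-17214, -1))) = Add(Mul(Add(Mul(-6966, Pow(Add(2, Mul(2, Pow(71, 2)), Mul(26, 71)), -1)), 4888), Pow(-8216, -1)), Mul(48422, Pow(-17214, -1))) = Add(Mul(Add(Mul(-6966, Pow(Add(2, Mul(2, 5041), 1846), -1)), 4888), Rational(-1, 8216)), Mul(48422, Rational(-1, 17214))) = Add(Mul(Add(Mul(-6966, Pow(Add(2, 10082, 1846), -1)), 4888), Rational(-1, 8216)), Rational(-24211, 8607)) = Add(Mul(Add(Mul(-6966, Pow(11930, -1)), 4888), Rational(-1, 8216)), Rational(-24211, 8607)) = Add(Mul(Add(Mul(-6966, Rational(1, 11930)), 4888), Rational(-1, 8216)), Rational(-24211, 8607)) = Add(Mul(Add(Rational(-3483, 5965), 4888), Rational(-1, 8216)), Rational(-24211, 8607)) = Add(Mul(Rational(29153437, 5965), Rational(-1, 8216)), Rational(-24211, 8607)) = Add(Rational(-29153437, 49008440), Rational(-24211, 8607)) = Rational(-1437466973099, 421815643080)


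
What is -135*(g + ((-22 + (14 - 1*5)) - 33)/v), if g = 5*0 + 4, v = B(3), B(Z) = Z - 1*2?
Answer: 5670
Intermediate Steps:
B(Z) = -2 + Z (B(Z) = Z - 2 = -2 + Z)
v = 1 (v = -2 + 3 = 1)
g = 4 (g = 0 + 4 = 4)
-135*(g + ((-22 + (14 - 1*5)) - 33)/v) = -135*(4 + ((-22 + (14 - 1*5)) - 33)/1) = -135*(4 + ((-22 + (14 - 5)) - 33)*1) = -135*(4 + ((-22 + 9) - 33)*1) = -135*(4 + (-13 - 33)*1) = -135*(4 - 46*1) = -135*(4 - 46) = -135*(-42) = 5670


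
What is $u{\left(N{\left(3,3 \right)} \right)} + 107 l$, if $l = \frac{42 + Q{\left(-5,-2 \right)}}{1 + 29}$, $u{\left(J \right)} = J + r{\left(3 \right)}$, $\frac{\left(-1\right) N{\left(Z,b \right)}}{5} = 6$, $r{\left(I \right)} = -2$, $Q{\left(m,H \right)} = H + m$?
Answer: $\frac{557}{6} \approx 92.833$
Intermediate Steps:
$N{\left(Z,b \right)} = -30$ ($N{\left(Z,b \right)} = \left(-5\right) 6 = -30$)
$u{\left(J \right)} = -2 + J$ ($u{\left(J \right)} = J - 2 = -2 + J$)
$l = \frac{7}{6}$ ($l = \frac{42 - 7}{1 + 29} = \frac{42 - 7}{30} = 35 \cdot \frac{1}{30} = \frac{7}{6} \approx 1.1667$)
$u{\left(N{\left(3,3 \right)} \right)} + 107 l = \left(-2 - 30\right) + 107 \cdot \frac{7}{6} = -32 + \frac{749}{6} = \frac{557}{6}$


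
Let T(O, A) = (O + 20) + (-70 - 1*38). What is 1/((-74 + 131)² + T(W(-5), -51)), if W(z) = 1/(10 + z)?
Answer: 5/15806 ≈ 0.00031634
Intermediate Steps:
T(O, A) = -88 + O (T(O, A) = (20 + O) + (-70 - 38) = (20 + O) - 108 = -88 + O)
1/((-74 + 131)² + T(W(-5), -51)) = 1/((-74 + 131)² + (-88 + 1/(10 - 5))) = 1/(57² + (-88 + 1/5)) = 1/(3249 + (-88 + ⅕)) = 1/(3249 - 439/5) = 1/(15806/5) = 5/15806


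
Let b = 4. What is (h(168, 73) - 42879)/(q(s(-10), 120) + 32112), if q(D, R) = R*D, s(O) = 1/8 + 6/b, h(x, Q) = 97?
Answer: -42782/32307 ≈ -1.3242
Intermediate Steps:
s(O) = 13/8 (s(O) = 1/8 + 6/4 = 1*(⅛) + 6*(¼) = ⅛ + 3/2 = 13/8)
q(D, R) = D*R
(h(168, 73) - 42879)/(q(s(-10), 120) + 32112) = (97 - 42879)/((13/8)*120 + 32112) = -42782/(195 + 32112) = -42782/32307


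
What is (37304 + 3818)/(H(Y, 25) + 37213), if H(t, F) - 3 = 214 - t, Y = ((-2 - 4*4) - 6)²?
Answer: 20561/18427 ≈ 1.1158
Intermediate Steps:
Y = 576 (Y = ((-2 - 16) - 6)² = (-18 - 6)² = (-24)² = 576)
H(t, F) = 217 - t (H(t, F) = 3 + (214 - t) = 217 - t)
(37304 + 3818)/(H(Y, 25) + 37213) = (37304 + 3818)/((217 - 1*576) + 37213) = 41122/((217 - 576) + 37213) = 41122/(-359 + 37213) = 41122/36854 = 41122*(1/36854) = 20561/18427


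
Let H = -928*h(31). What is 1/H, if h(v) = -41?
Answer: 1/38048 ≈ 2.6283e-5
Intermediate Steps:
H = 38048 (H = -928*(-41) = 38048)
1/H = 1/38048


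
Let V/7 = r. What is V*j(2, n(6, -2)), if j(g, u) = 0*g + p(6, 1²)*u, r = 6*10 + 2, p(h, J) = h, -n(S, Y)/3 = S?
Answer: -46872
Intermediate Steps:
n(S, Y) = -3*S
r = 62 (r = 60 + 2 = 62)
j(g, u) = 6*u (j(g, u) = 0*g + 6*u = 0 + 6*u = 6*u)
V = 434 (V = 7*62 = 434)
V*j(2, n(6, -2)) = 434*(6*(-3*6)) = 434*(6*(-18)) = 434*(-108) = -46872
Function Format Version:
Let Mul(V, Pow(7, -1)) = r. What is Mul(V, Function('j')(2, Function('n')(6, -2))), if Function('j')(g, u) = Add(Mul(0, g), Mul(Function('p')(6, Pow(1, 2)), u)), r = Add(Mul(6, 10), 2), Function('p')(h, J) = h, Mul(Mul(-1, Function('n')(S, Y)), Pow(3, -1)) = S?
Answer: -46872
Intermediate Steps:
Function('n')(S, Y) = Mul(-3, S)
r = 62 (r = Add(60, 2) = 62)
Function('j')(g, u) = Mul(6, u) (Function('j')(g, u) = Add(Mul(0, g), Mul(6, u)) = Add(0, Mul(6, u)) = Mul(6, u))
V = 434 (V = Mul(7, 62) = 434)
Mul(V, Function('j')(2, Function('n')(6, -2))) = Mul(434, Mul(6, Mul(-3, 6))) = Mul(434, Mul(6, -18)) = Mul(434, -108) = -46872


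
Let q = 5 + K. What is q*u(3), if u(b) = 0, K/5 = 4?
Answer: 0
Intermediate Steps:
K = 20 (K = 5*4 = 20)
q = 25 (q = 5 + 20 = 25)
q*u(3) = 25*0 = 0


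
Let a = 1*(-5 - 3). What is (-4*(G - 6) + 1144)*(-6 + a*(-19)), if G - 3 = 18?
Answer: 158264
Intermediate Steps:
G = 21 (G = 3 + 18 = 21)
a = -8 (a = 1*(-8) = -8)
(-4*(G - 6) + 1144)*(-6 + a*(-19)) = (-4*(21 - 6) + 1144)*(-6 - 8*(-19)) = (-4*15 + 1144)*(-6 + 152) = (-60 + 1144)*146 = 1084*146 = 158264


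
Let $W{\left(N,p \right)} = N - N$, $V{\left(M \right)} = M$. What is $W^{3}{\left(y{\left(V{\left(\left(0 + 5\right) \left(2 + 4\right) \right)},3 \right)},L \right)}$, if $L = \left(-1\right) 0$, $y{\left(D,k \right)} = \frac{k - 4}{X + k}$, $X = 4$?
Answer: $0$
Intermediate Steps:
$y{\left(D,k \right)} = \frac{-4 + k}{4 + k}$ ($y{\left(D,k \right)} = \frac{k - 4}{4 + k} = \frac{-4 + k}{4 + k}$)
$L = 0$
$W{\left(N,p \right)} = 0$
$W^{3}{\left(y{\left(V{\left(\left(0 + 5\right) \left(2 + 4\right) \right)},3 \right)},L \right)} = 0^{3} = 0$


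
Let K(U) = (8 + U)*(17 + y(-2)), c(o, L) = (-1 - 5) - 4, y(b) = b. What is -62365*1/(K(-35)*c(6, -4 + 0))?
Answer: -12473/810 ≈ -15.399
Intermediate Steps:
c(o, L) = -10 (c(o, L) = -6 - 4 = -10)
K(U) = 120 + 15*U (K(U) = (8 + U)*(17 - 2) = (8 + U)*15 = 120 + 15*U)
-62365*1/(K(-35)*c(6, -4 + 0)) = -62365*(-1/(10*(120 + 15*(-35)))) = -62365*(-1/(10*(120 - 525))) = -62365/((-10*(-405))) = -62365/4050 = -62365*1/4050 = -12473/810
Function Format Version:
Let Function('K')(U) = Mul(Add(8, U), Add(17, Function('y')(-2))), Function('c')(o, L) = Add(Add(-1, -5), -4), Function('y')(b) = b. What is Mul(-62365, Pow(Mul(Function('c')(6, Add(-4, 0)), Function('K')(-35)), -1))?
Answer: Rational(-12473, 810) ≈ -15.399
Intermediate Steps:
Function('c')(o, L) = -10 (Function('c')(o, L) = Add(-6, -4) = -10)
Function('K')(U) = Add(120, Mul(15, U)) (Function('K')(U) = Mul(Add(8, U), Add(17, -2)) = Mul(Add(8, U), 15) = Add(120, Mul(15, U)))
Mul(-62365, Pow(Mul(Function('c')(6, Add(-4, 0)), Function('K')(-35)), -1)) = Mul(-62365, Pow(Mul(-10, Add(120, Mul(15, -35))), -1)) = Mul(-62365, Pow(Mul(-10, Add(120, -525)), -1)) = Mul(-62365, Pow(Mul(-10, -405), -1)) = Mul(-62365, Pow(4050, -1)) = Mul(-62365, Rational(1, 4050)) = Rational(-12473, 810)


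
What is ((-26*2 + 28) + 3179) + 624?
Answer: 3779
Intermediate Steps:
((-26*2 + 28) + 3179) + 624 = ((-52 + 28) + 3179) + 624 = (-24 + 3179) + 624 = 3155 + 624 = 3779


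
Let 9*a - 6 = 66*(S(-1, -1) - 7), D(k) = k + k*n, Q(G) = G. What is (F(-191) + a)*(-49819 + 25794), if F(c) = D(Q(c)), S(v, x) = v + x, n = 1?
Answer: 32241550/3 ≈ 1.0747e+7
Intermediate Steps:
D(k) = 2*k (D(k) = k + k*1 = k + k = 2*k)
a = -196/3 (a = ⅔ + (66*((-1 - 1) - 7))/9 = ⅔ + (66*(-2 - 7))/9 = ⅔ + (66*(-9))/9 = ⅔ + (⅑)*(-594) = ⅔ - 66 = -196/3 ≈ -65.333)
F(c) = 2*c
(F(-191) + a)*(-49819 + 25794) = (2*(-191) - 196/3)*(-49819 + 25794) = (-382 - 196/3)*(-24025) = -1342/3*(-24025) = 32241550/3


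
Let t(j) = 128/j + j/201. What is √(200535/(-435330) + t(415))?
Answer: √1245353919282128670/806956710 ≈ 1.3829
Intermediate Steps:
t(j) = 128/j + j/201 (t(j) = 128/j + j*(1/201) = 128/j + j/201)
√(200535/(-435330) + t(415)) = √(200535/(-435330) + (128/415 + (1/201)*415)) = √(200535*(-1/435330) + (128*(1/415) + 415/201)) = √(-13369/29022 + (128/415 + 415/201)) = √(-13369/29022 + 197953/83415) = √(1543272277/806956710) = √1245353919282128670/806956710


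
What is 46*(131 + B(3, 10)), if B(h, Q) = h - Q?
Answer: 5704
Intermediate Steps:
46*(131 + B(3, 10)) = 46*(131 + (3 - 1*10)) = 46*(131 + (3 - 10)) = 46*(131 - 7) = 46*124 = 5704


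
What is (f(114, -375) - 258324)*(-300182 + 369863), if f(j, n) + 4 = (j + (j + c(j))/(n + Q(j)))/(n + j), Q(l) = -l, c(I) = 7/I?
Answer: -87301067087156243/4849902 ≈ -1.8001e+10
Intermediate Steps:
f(j, n) = -4 + (j + (j + 7/j)/(n - j))/(j + n) (f(j, n) = -4 + (j + (j + 7/j)/(n - j))/(n + j) = -4 + (j + (j + 7/j)/(n - j))/(j + n))
(f(114, -375) - 258324)*(-300182 + 369863) = ((7 - 1*114*(-1*114 - 3*114² + 4*(-375)² - 1*114*(-375)))/(114*((-375)² - 1*114²)) - 258324)*(-300182 + 369863) = ((7 - 1*114*(-114 - 3*12996 + 4*140625 + 42750))/(114*(140625 - 1*12996)) - 258324)*69681 = ((7 - 1*114*(-114 - 38988 + 562500 + 42750))/(114*(140625 - 12996)) - 258324)*69681 = ((1/114)*(7 - 1*114*566148)/127629 - 258324)*69681 = ((1/114)*(1/127629)*(7 - 64540872) - 258324)*69681 = ((1/114)*(1/127629)*(-64540865) - 258324)*69681 = (-64540865/14549706 - 258324)*69681 = -3758602793609/14549706*69681 = -87301067087156243/4849902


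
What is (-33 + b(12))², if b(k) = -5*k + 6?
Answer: 7569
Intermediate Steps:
b(k) = 6 - 5*k
(-33 + b(12))² = (-33 + (6 - 5*12))² = (-33 + (6 - 60))² = (-33 - 54)² = (-87)² = 7569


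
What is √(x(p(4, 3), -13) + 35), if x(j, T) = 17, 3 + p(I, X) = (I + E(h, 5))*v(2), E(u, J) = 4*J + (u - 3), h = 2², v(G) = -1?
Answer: 2*√13 ≈ 7.2111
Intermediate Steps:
h = 4
E(u, J) = -3 + u + 4*J (E(u, J) = 4*J + (-3 + u) = -3 + u + 4*J)
p(I, X) = -24 - I (p(I, X) = -3 + (I + (-3 + 4 + 4*5))*(-1) = -3 + (I + (-3 + 4 + 20))*(-1) = -3 + (I + 21)*(-1) = -3 + (21 + I)*(-1) = -3 + (-21 - I) = -24 - I)
√(x(p(4, 3), -13) + 35) = √(17 + 35) = √52 = 2*√13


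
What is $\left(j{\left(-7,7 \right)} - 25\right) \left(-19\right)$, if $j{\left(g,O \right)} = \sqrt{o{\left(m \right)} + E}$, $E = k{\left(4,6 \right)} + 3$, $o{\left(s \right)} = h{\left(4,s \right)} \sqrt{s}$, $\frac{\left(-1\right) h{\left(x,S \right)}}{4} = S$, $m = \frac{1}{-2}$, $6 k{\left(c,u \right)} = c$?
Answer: $475 - \frac{19 \sqrt{33 + 9 i \sqrt{2}}}{3} \approx 437.97 - 6.8936 i$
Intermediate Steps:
$k{\left(c,u \right)} = \frac{c}{6}$
$m = - \frac{1}{2} \approx -0.5$
$h{\left(x,S \right)} = - 4 S$
$o{\left(s \right)} = - 4 s^{\frac{3}{2}}$ ($o{\left(s \right)} = - 4 s \sqrt{s} = - 4 s^{\frac{3}{2}}$)
$E = \frac{11}{3}$ ($E = \frac{1}{6} \cdot 4 + 3 = \frac{2}{3} + 3 = \frac{11}{3} \approx 3.6667$)
$j{\left(g,O \right)} = \sqrt{\frac{11}{3} + i \sqrt{2}}$ ($j{\left(g,O \right)} = \sqrt{- 4 \left(- \frac{1}{2}\right)^{\frac{3}{2}} + \frac{11}{3}} = \sqrt{- 4 \left(- \frac{i \sqrt{2}}{4}\right) + \frac{11}{3}} = \sqrt{i \sqrt{2} + \frac{11}{3}} = \sqrt{\frac{11}{3} + i \sqrt{2}}$)
$\left(j{\left(-7,7 \right)} - 25\right) \left(-19\right) = \left(\frac{\sqrt{33 + 9 i \sqrt{2}}}{3} - 25\right) \left(-19\right) = \left(-25 + \frac{\sqrt{33 + 9 i \sqrt{2}}}{3}\right) \left(-19\right) = 475 - \frac{19 \sqrt{33 + 9 i \sqrt{2}}}{3}$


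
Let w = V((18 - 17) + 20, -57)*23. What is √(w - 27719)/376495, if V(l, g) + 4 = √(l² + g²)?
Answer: √(-27811 + 69*√410)/376495 ≈ 0.00043167*I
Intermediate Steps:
V(l, g) = -4 + √(g² + l²) (V(l, g) = -4 + √(l² + g²) = -4 + √(g² + l²))
w = -92 + 69*√410 (w = (-4 + √((-57)² + ((18 - 17) + 20)²))*23 = (-4 + √(3249 + (1 + 20)²))*23 = (-4 + √(3249 + 21²))*23 = (-4 + √(3249 + 441))*23 = (-4 + √3690)*23 = (-4 + 3*√410)*23 = -92 + 69*√410 ≈ 1305.1)
√(w - 27719)/376495 = √((-92 + 69*√410) - 27719)/376495 = √(-27811 + 69*√410)*(1/376495) = √(-27811 + 69*√410)/376495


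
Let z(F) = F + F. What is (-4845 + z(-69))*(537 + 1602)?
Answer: -10658637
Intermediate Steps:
z(F) = 2*F
(-4845 + z(-69))*(537 + 1602) = (-4845 + 2*(-69))*(537 + 1602) = (-4845 - 138)*2139 = -4983*2139 = -10658637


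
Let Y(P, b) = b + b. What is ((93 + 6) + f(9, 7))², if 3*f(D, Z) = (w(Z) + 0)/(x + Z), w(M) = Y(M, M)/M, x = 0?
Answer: 4330561/441 ≈ 9819.9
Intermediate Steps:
Y(P, b) = 2*b
w(M) = 2 (w(M) = (2*M)/M = 2)
f(D, Z) = 2/(3*Z) (f(D, Z) = ((2 + 0)/(0 + Z))/3 = (2/Z)/3 = 2/(3*Z))
((93 + 6) + f(9, 7))² = ((93 + 6) + (⅔)/7)² = (99 + (⅔)*(⅐))² = (99 + 2/21)² = (2081/21)² = 4330561/441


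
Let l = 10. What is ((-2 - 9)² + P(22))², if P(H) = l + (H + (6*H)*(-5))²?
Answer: 165791480625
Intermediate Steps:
P(H) = 10 + 841*H² (P(H) = 10 + (H + (6*H)*(-5))² = 10 + (H - 30*H)² = 10 + (-29*H)² = 10 + 841*H²)
((-2 - 9)² + P(22))² = ((-2 - 9)² + (10 + 841*22²))² = ((-11)² + (10 + 841*484))² = (121 + (10 + 407044))² = (121 + 407054)² = 407175² = 165791480625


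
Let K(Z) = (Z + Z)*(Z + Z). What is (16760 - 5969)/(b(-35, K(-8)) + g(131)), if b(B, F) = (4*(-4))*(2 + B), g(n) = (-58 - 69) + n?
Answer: 10791/532 ≈ 20.284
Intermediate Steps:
K(Z) = 4*Z² (K(Z) = (2*Z)*(2*Z) = 4*Z²)
g(n) = -127 + n
b(B, F) = -32 - 16*B (b(B, F) = -16*(2 + B) = -32 - 16*B)
(16760 - 5969)/(b(-35, K(-8)) + g(131)) = (16760 - 5969)/((-32 - 16*(-35)) + (-127 + 131)) = 10791/((-32 + 560) + 4) = 10791/(528 + 4) = 10791/532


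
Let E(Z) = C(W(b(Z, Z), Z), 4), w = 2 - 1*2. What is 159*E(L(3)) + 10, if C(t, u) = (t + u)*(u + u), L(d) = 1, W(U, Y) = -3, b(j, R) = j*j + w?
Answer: 1282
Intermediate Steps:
w = 0 (w = 2 - 2 = 0)
b(j, R) = j**2 (b(j, R) = j*j + 0 = j**2 + 0 = j**2)
C(t, u) = 2*u*(t + u) (C(t, u) = (t + u)*(2*u) = 2*u*(t + u))
E(Z) = 8 (E(Z) = 2*4*(-3 + 4) = 2*4*1 = 8)
159*E(L(3)) + 10 = 159*8 + 10 = 1272 + 10 = 1282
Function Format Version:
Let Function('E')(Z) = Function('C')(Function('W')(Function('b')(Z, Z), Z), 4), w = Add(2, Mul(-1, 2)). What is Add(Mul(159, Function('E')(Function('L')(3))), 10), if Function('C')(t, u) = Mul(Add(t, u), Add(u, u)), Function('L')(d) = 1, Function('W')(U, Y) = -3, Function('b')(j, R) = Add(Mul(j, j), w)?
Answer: 1282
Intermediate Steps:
w = 0 (w = Add(2, -2) = 0)
Function('b')(j, R) = Pow(j, 2) (Function('b')(j, R) = Add(Mul(j, j), 0) = Add(Pow(j, 2), 0) = Pow(j, 2))
Function('C')(t, u) = Mul(2, u, Add(t, u)) (Function('C')(t, u) = Mul(Add(t, u), Mul(2, u)) = Mul(2, u, Add(t, u)))
Function('E')(Z) = 8 (Function('E')(Z) = Mul(2, 4, Add(-3, 4)) = Mul(2, 4, 1) = 8)
Add(Mul(159, Function('E')(Function('L')(3))), 10) = Add(Mul(159, 8), 10) = Add(1272, 10) = 1282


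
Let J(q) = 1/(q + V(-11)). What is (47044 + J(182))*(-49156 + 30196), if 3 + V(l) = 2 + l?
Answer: -15163223976/17 ≈ -8.9195e+8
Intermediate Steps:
V(l) = -1 + l (V(l) = -3 + (2 + l) = -1 + l)
J(q) = 1/(-12 + q) (J(q) = 1/(q + (-1 - 11)) = 1/(q - 12) = 1/(-12 + q))
(47044 + J(182))*(-49156 + 30196) = (47044 + 1/(-12 + 182))*(-49156 + 30196) = (47044 + 1/170)*(-18960) = (7997481/170)*(-18960) = -15163223976/17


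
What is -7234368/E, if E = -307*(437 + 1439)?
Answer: 1808592/143983 ≈ 12.561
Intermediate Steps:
E = -575932 (E = -307*1876 = -575932)
-7234368/E = -7234368/(-575932) = -7234368*(-1/575932) = 1808592/143983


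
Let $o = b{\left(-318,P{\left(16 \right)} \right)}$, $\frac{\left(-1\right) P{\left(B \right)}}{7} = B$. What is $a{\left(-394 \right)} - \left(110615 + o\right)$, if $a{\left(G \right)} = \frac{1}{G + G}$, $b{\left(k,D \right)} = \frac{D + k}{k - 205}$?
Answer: $- \frac{45587435623}{412124} \approx -1.1062 \cdot 10^{5}$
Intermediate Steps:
$P{\left(B \right)} = - 7 B$
$b{\left(k,D \right)} = \frac{D + k}{-205 + k}$
$o = \frac{430}{523}$ ($o = \frac{\left(-7\right) 16 - 318}{-205 - 318} = \frac{-112 - 318}{-523} = \left(- \frac{1}{523}\right) \left(-430\right) = \frac{430}{523} \approx 0.82218$)
$a{\left(G \right)} = \frac{1}{2 G}$
$a{\left(-394 \right)} - \left(110615 + o\right) = \frac{1}{2 \left(-394\right)} - \frac{57852075}{523} = \frac{1}{2} \left(- \frac{1}{394}\right) - \frac{57852075}{523} = - \frac{1}{788} - \frac{57852075}{523} = - \frac{45587435623}{412124}$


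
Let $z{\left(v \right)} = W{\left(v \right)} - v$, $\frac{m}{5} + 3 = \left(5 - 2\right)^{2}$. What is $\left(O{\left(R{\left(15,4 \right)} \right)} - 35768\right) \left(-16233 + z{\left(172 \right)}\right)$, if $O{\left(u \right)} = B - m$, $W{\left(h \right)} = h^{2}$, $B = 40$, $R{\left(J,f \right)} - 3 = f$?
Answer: $-471254682$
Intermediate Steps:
$R{\left(J,f \right)} = 3 + f$
$m = 30$ ($m = -15 + 5 \left(5 - 2\right)^{2} = -15 + 5 \cdot 3^{2} = -15 + 5 \cdot 9 = -15 + 45 = 30$)
$z{\left(v \right)} = v^{2} - v$
$O{\left(u \right)} = 10$ ($O{\left(u \right)} = 40 - 30 = 10$)
$\left(O{\left(R{\left(15,4 \right)} \right)} - 35768\right) \left(-16233 + z{\left(172 \right)}\right) = \left(10 - 35768\right) \left(-16233 + 172 \left(-1 + 172\right)\right) = - 35758 \left(-16233 + 172 \cdot 171\right) = - 35758 \left(-16233 + 29412\right) = \left(-35758\right) 13179 = -471254682$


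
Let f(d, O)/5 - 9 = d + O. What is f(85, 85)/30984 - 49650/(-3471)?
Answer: 513820715/35848488 ≈ 14.333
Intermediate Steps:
f(d, O) = 45 + 5*O + 5*d (f(d, O) = 45 + 5*(d + O) = 45 + 5*(O + d) = 45 + (5*O + 5*d) = 45 + 5*O + 5*d)
f(85, 85)/30984 - 49650/(-3471) = (45 + 5*85 + 5*85)/30984 - 49650/(-3471) = (45 + 425 + 425)*(1/30984) - 49650*(-1/3471) = 895*(1/30984) + 16550/1157 = 895/30984 + 16550/1157 = 513820715/35848488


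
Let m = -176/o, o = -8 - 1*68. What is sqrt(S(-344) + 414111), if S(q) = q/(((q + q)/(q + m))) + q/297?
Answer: 5*sqrt(58583312997)/1881 ≈ 643.38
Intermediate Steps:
o = -76 (o = -8 - 68 = -76)
m = 44/19 (m = -176/(-76) = -176*(-1/76) = 44/19 ≈ 2.3158)
S(q) = 22/19 + 299*q/594 (S(q) = q/(((q + q)/(q + 44/19))) + q/297 = q/(((2*q)/(44/19 + q))) + q*(1/297) = q/((2*q/(44/19 + q))) + q/297 = q*((44/19 + q)/(2*q)) + q/297 = (22/19 + q/2) + q/297 = 22/19 + 299*q/594)
sqrt(S(-344) + 414111) = sqrt((22/19 + (299/594)*(-344)) + 414111) = sqrt((22/19 - 51428/297) + 414111) = sqrt(-970598/5643 + 414111) = sqrt(2335857775/5643) = 5*sqrt(58583312997)/1881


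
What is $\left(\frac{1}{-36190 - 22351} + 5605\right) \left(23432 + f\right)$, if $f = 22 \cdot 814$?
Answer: $\frac{13564576047360}{58541} \approx 2.3171 \cdot 10^{8}$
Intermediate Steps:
$f = 17908$
$\left(\frac{1}{-36190 - 22351} + 5605\right) \left(23432 + f\right) = \left(\frac{1}{-36190 - 22351} + 5605\right) \left(23432 + 17908\right) = \left(\frac{1}{-58541} + 5605\right) 41340 = \left(- \frac{1}{58541} + 5605\right) 41340 = \frac{328122304}{58541} \cdot 41340 = \frac{13564576047360}{58541}$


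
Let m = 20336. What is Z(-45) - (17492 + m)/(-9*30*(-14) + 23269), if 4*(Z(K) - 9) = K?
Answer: -394753/108196 ≈ -3.6485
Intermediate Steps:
Z(K) = 9 + K/4
Z(-45) - (17492 + m)/(-9*30*(-14) + 23269) = (9 + (1/4)*(-45)) - (17492 + 20336)/(-9*30*(-14) + 23269) = (9 - 45/4) - 37828/(-270*(-14) + 23269) = -9/4 - 37828/(3780 + 23269) = -9/4 - 37828/27049 = -394753/108196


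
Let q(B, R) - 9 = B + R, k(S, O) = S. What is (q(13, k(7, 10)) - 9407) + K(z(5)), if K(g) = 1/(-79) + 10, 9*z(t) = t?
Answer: -740073/79 ≈ -9368.0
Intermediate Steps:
z(t) = t/9
q(B, R) = 9 + B + R (q(B, R) = 9 + (B + R) = 9 + B + R)
K(g) = 789/79 (K(g) = -1/79 + 10 = 789/79)
(q(13, k(7, 10)) - 9407) + K(z(5)) = ((9 + 13 + 7) - 9407) + 789/79 = (29 - 9407) + 789/79 = -9378 + 789/79 = -740073/79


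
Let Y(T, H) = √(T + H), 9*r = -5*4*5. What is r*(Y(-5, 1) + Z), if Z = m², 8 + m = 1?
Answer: -4900/9 - 200*I/9 ≈ -544.44 - 22.222*I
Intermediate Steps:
m = -7 (m = -8 + 1 = -7)
Z = 49 (Z = (-7)² = 49)
r = -100/9 (r = (-5*4*5)/9 = (-20*5)/9 = (⅑)*(-100) = -100/9 ≈ -11.111)
Y(T, H) = √(H + T)
r*(Y(-5, 1) + Z) = -100*(√(1 - 5) + 49)/9 = -100*(√(-4) + 49)/9 = -100*(2*I + 49)/9 = -100*(49 + 2*I)/9 = -4900/9 - 200*I/9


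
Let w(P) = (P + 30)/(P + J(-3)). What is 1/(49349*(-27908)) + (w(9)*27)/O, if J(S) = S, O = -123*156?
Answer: -1032924001/112933015144 ≈ -0.0091463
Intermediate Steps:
O = -19188
w(P) = (30 + P)/(-3 + P) (w(P) = (P + 30)/(P - 3) = (30 + P)/(-3 + P))
1/(49349*(-27908)) + (w(9)*27)/O = 1/(49349*(-27908)) + (((30 + 9)/(-3 + 9))*27)/(-19188) = (1/49349)*(-1/27908) + ((39/6)*27)*(-1/19188) = -1/1377231892 + (((1/6)*39)*27)*(-1/19188) = -1/1377231892 + ((13/2)*27)*(-1/19188) = -1/1377231892 + (351/2)*(-1/19188) = -1/1377231892 - 3/328 = -1032924001/112933015144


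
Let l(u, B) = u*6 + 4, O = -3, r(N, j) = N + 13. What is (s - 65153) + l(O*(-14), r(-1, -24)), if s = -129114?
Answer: -194011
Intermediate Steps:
r(N, j) = 13 + N
l(u, B) = 4 + 6*u (l(u, B) = 6*u + 4 = 4 + 6*u)
(s - 65153) + l(O*(-14), r(-1, -24)) = (-129114 - 65153) + (4 + 6*(-3*(-14))) = -194267 + (4 + 6*42) = -194267 + (4 + 252) = -194267 + 256 = -194011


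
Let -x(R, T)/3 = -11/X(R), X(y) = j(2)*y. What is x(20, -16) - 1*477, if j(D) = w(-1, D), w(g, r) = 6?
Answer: -19069/40 ≈ -476.73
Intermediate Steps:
j(D) = 6
X(y) = 6*y
x(R, T) = 11/(2*R) (x(R, T) = -(-33)/(6*R) = -(-33)*1/(6*R) = -(-11)/(2*R) = 11/(2*R))
x(20, -16) - 1*477 = (11/2)/20 - 1*477 = (11/2)*(1/20) - 477 = 11/40 - 477 = -19069/40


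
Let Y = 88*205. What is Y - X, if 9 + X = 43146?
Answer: -25097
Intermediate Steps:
X = 43137 (X = -9 + 43146 = 43137)
Y = 18040
Y - X = 18040 - 1*43137 = 18040 - 43137 = -25097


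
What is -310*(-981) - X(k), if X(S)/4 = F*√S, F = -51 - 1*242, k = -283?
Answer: 304110 + 1172*I*√283 ≈ 3.0411e+5 + 19716.0*I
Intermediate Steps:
F = -293 (F = -51 - 242 = -293)
X(S) = -1172*√S (X(S) = 4*(-293*√S) = -1172*√S)
-310*(-981) - X(k) = -310*(-981) - (-1172)*√(-283) = 304110 - (-1172)*I*√283 = 304110 + 1172*I*√283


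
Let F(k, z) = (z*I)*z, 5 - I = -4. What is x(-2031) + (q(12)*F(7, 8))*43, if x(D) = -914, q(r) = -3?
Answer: -75218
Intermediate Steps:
I = 9 (I = 5 - 1*(-4) = 5 + 4 = 9)
F(k, z) = 9*z² (F(k, z) = (z*9)*z = (9*z)*z = 9*z²)
x(-2031) + (q(12)*F(7, 8))*43 = -914 - 27*8²*43 = -914 - 27*64*43 = -914 - 3*576*43 = -914 - 1728*43 = -914 - 74304 = -75218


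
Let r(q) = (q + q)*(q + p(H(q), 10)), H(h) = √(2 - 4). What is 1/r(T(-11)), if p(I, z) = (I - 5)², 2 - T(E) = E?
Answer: I/(52*(5*√2 + 18*I)) ≈ 0.00092554 + 0.00036359*I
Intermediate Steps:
H(h) = I*√2 (H(h) = √(-2) = I*√2)
T(E) = 2 - E
p(I, z) = (-5 + I)²
r(q) = 2*q*(q + (-5 + I*√2)²) (r(q) = (q + q)*(q + (-5 + I*√2)²) = (2*q)*(q + (-5 + I*√2)²) = 2*q*(q + (-5 + I*√2)²))
1/r(T(-11)) = 1/(2*(2 - 1*(-11))*((2 - 1*(-11)) + (5 - I*√2)²)) = 1/(2*(2 + 11)*((2 + 11) + (5 - I*√2)²)) = 1/(2*13*(13 + (5 - I*√2)²)) = 1/(338 + 26*(5 - I*√2)²)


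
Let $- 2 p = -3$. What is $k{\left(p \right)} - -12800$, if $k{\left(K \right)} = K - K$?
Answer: $12800$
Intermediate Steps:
$p = \frac{3}{2}$ ($p = \left(- \frac{1}{2}\right) \left(-3\right) = \frac{3}{2} \approx 1.5$)
$k{\left(K \right)} = 0$
$k{\left(p \right)} - -12800 = 0 - -12800 = 0 + 12800 = 12800$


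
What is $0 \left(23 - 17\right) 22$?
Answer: $0$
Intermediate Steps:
$0 \left(23 - 17\right) 22 = 0 \cdot 6 \cdot 22 = 0 \cdot 132 = 0$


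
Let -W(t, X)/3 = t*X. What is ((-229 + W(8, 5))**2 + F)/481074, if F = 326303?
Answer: 74684/80179 ≈ 0.93147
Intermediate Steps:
W(t, X) = -3*X*t (W(t, X) = -3*t*X = -3*X*t)
((-229 + W(8, 5))**2 + F)/481074 = ((-229 - 3*5*8)**2 + 326303)/481074 = ((-229 - 120)**2 + 326303)*(1/481074) = ((-349)**2 + 326303)*(1/481074) = (121801 + 326303)*(1/481074) = 448104*(1/481074) = 74684/80179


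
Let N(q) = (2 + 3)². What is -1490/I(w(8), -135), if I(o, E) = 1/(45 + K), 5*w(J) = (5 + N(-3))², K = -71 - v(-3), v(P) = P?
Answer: 34270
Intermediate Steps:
N(q) = 25 (N(q) = 5² = 25)
K = -68 (K = -71 - 1*(-3) = -71 + 3 = -68)
w(J) = 180 (w(J) = (5 + 25)²/5 = (⅕)*30² = (⅕)*900 = 180)
I(o, E) = -1/23 (I(o, E) = 1/(45 - 68) = 1/(-23) = -1/23)
-1490/I(w(8), -135) = -1490/(-1/23) = -1490*(-23) = 34270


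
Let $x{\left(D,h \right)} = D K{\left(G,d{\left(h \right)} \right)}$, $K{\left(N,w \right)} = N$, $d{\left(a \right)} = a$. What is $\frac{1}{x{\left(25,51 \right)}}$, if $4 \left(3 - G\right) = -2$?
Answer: $\frac{2}{175} \approx 0.011429$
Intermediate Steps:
$G = \frac{7}{2}$ ($G = 3 - - \frac{1}{2} = 3 + \frac{1}{2} = \frac{7}{2} \approx 3.5$)
$x{\left(D,h \right)} = \frac{7 D}{2}$ ($x{\left(D,h \right)} = D \frac{7}{2} = \frac{7 D}{2}$)
$\frac{1}{x{\left(25,51 \right)}} = \frac{1}{\frac{7}{2} \cdot 25} = \frac{1}{\frac{175}{2}} = \frac{2}{175}$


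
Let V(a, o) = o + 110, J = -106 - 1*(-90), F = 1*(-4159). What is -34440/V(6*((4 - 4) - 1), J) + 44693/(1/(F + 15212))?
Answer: 23217594043/47 ≈ 4.9399e+8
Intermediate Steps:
F = -4159
J = -16 (J = -106 + 90 = -16)
V(a, o) = 110 + o
-34440/V(6*((4 - 4) - 1), J) + 44693/(1/(F + 15212)) = -34440/(110 - 16) + 44693/(1/(-4159 + 15212)) = -34440/94 + 44693/(1/11053) = -34440*1/94 + 44693/(1/11053) = -17220/47 + 44693*11053 = -17220/47 + 493991729 = 23217594043/47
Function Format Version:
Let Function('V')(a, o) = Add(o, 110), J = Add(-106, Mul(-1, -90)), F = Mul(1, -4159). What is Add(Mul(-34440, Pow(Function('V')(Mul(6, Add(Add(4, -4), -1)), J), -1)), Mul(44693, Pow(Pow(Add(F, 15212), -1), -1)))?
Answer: Rational(23217594043, 47) ≈ 4.9399e+8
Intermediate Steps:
F = -4159
J = -16 (J = Add(-106, 90) = -16)
Function('V')(a, o) = Add(110, o)
Add(Mul(-34440, Pow(Function('V')(Mul(6, Add(Add(4, -4), -1)), J), -1)), Mul(44693, Pow(Pow(Add(F, 15212), -1), -1))) = Add(Mul(-34440, Pow(Add(110, -16), -1)), Mul(44693, Pow(Pow(Add(-4159, 15212), -1), -1))) = Add(Mul(-34440, Pow(94, -1)), Mul(44693, Pow(Pow(11053, -1), -1))) = Add(Mul(-34440, Rational(1, 94)), Mul(44693, Pow(Rational(1, 11053), -1))) = Add(Rational(-17220, 47), Mul(44693, 11053)) = Add(Rational(-17220, 47), 493991729) = Rational(23217594043, 47)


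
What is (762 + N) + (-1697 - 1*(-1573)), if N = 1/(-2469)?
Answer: 1575221/2469 ≈ 638.00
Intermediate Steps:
N = -1/2469 ≈ -0.00040502
(762 + N) + (-1697 - 1*(-1573)) = (762 - 1/2469) + (-1697 - 1*(-1573)) = 1881377/2469 + (-1697 + 1573) = 1881377/2469 - 124 = 1575221/2469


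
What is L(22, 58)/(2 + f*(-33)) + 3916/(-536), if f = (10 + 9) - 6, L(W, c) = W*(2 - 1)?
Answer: -420981/57218 ≈ -7.3575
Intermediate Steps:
L(W, c) = W (L(W, c) = W*1 = W)
f = 13 (f = 19 - 6 = 13)
L(22, 58)/(2 + f*(-33)) + 3916/(-536) = 22/(2 + 13*(-33)) + 3916/(-536) = 22/(2 - 429) + 3916*(-1/536) = 22/(-427) - 979/134 = 22*(-1/427) - 979/134 = -22/427 - 979/134 = -420981/57218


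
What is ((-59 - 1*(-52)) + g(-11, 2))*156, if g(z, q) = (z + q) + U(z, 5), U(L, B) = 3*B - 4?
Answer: -780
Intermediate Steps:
U(L, B) = -4 + 3*B
g(z, q) = 11 + q + z (g(z, q) = (z + q) + (-4 + 3*5) = (q + z) + (-4 + 15) = (q + z) + 11 = 11 + q + z)
((-59 - 1*(-52)) + g(-11, 2))*156 = ((-59 - 1*(-52)) + (11 + 2 - 11))*156 = ((-59 + 52) + 2)*156 = (-7 + 2)*156 = -5*156 = -780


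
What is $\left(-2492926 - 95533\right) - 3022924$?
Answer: $-5611383$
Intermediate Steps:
$\left(-2492926 - 95533\right) - 3022924 = -2588459 - 3022924 = -5611383$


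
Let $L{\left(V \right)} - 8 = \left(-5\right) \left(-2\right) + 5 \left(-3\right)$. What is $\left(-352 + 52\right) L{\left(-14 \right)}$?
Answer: $-900$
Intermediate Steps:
$L{\left(V \right)} = 3$ ($L{\left(V \right)} = 8 + \left(\left(-5\right) \left(-2\right) + 5 \left(-3\right)\right) = 8 + \left(10 - 15\right) = 8 - 5 = 3$)
$\left(-352 + 52\right) L{\left(-14 \right)} = \left(-352 + 52\right) 3 = \left(-300\right) 3 = -900$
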